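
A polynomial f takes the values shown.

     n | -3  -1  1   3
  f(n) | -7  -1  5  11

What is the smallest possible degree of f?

Forward differences of the values at n = -3, -1, 1, 3:
  f  : -7  -1  5  11
  Δ  : 6  6  6
  Δ^2: 0  0
  Δ^3: 0
The first differences are constant (6) and nonzero, while all higher differences vanish, so the minimal degree is 1.

1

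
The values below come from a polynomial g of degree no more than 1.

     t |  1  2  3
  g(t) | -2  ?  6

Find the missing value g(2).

2

On equispaced nodes a degree-1 polynomial has vanishing second forward difference, so
  g(1) - 2·g(2) + g(3) = 0.
Substituting the known values and solving for g(2):
  -2·g(2) = -4
  g(2) = 2.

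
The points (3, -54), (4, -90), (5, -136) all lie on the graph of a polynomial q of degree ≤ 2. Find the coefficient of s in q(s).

-1

Write q(s) = as^2 + bs + c. Substituting each data point gives a linear system:
  9a + 3b + c = -54
  16a + 4b + c = -90
  25a + 5b + c = -136
Solving the system yields a = -5, b = -1, c = -6.
So q(s) = -5s^2 - s - 6.
The coefficient of s is -1.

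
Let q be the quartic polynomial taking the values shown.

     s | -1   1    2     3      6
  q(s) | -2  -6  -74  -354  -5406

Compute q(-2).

-54

Using the Lagrange interpolation formula with nodes -1, 1, 2, 3, 6:
  L_0(s) = (s - 1)(s - 2)(s - 3)(s - 6) / 168
  L_1(s) = (s + 1)(s - 2)(s - 3)(s - 6) / -20
  L_2(s) = (s + 1)(s - 1)(s - 3)(s - 6) / 12
  L_3(s) = (s + 1)(s - 1)(s - 2)(s - 6) / -24
  L_4(s) = (s + 1)(s - 1)(s - 2)(s - 3) / 420
Then q(s) = -2·L_0(s) - 6·L_1(s) - 74·L_2(s) - 354·L_3(s) - 5406·L_4(s).
Expanding and collecting terms gives q(s) = -4s^4 - s^3 - s.
Evaluating at s = -2: q(-2) = -54.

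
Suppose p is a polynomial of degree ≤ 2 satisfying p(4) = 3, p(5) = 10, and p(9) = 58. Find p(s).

Write p(s) = as^2 + bs + c. Substituting each data point gives a linear system:
  16a + 4b + c = 3
  25a + 5b + c = 10
  81a + 9b + c = 58
Solving the system yields a = 1, b = -2, c = -5.
So p(s) = s² - 2s - 5.
Check: p(5) = 10. ✓

p(s) = s^2 - 2s - 5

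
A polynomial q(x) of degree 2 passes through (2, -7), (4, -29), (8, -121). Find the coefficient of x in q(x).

Write q(x) = ax^2 + bx + c. Substituting each data point gives a linear system:
  4a + 2b + c = -7
  16a + 4b + c = -29
  64a + 8b + c = -121
Solving the system yields a = -2, b = 1, c = -1.
So q(x) = -2x^2 + x - 1.
The coefficient of x is 1.

1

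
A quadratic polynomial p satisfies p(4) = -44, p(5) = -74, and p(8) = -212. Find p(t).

Write p(t) = at^2 + bt + c. Substituting each data point gives a linear system:
  16a + 4b + c = -44
  25a + 5b + c = -74
  64a + 8b + c = -212
Solving the system yields a = -4, b = 6, c = -4.
So p(t) = -4t² + 6t - 4.
Check: p(5) = -74. ✓

p(t) = -4t^2 + 6t - 4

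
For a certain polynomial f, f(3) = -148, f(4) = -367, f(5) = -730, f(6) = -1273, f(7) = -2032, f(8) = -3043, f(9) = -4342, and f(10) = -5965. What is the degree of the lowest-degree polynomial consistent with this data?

3

Forward differences of the values at x = 3, 4, 5, 6, 7, 8, 9, 10:
  f  : -148  -367  -730  -1273  -2032  -3043  -4342  -5965
  Δ  : -219  -363  -543  -759  -1011  -1299  -1623
  Δ^2: -144  -180  -216  -252  -288  -324
  Δ^3: -36  -36  -36  -36  -36
  Δ^4: 0  0  0  0
  Δ^5: 0  0  0
  Δ^6: 0  0
  Δ^7: 0
The third differences are constant (-36) and nonzero, while all higher differences vanish, so the minimal degree is 3.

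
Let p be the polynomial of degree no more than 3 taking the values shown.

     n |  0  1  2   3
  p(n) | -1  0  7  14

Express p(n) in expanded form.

p(n) = -n^3 + 6n^2 - 4n - 1

Using the Lagrange interpolation formula with nodes 0, 1, 2, 3:
  L_0(n) = (n - 1)(n - 2)(n - 3) / -6
  L_1(n) = n(n - 2)(n - 3) / 2
  L_2(n) = n(n - 1)(n - 3) / -2
  L_3(n) = n(n - 1)(n - 2) / 6
Then p(n) = -1·L_0(n) + 0·L_1(n) + 7·L_2(n) + 14·L_3(n).
Expanding and collecting terms gives p(n) = -n^3 + 6n^2 - 4n - 1.
Check: p(1) = 0. ✓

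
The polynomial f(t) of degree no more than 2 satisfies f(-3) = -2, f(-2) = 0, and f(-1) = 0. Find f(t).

f(t) = -t^2 - 3t - 2

Write f(t) = at^2 + bt + c. Substituting each data point gives a linear system:
  9a - 3b + c = -2
  4a - 2b + c = 0
  a - b + c = 0
Solving the system yields a = -1, b = -3, c = -2.
So f(t) = -t^2 - 3t - 2.
Check: f(-1) = 0. ✓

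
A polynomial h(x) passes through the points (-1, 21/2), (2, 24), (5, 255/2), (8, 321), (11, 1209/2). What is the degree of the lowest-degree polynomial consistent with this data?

2

Forward differences of the values at x = -1, 2, 5, 8, 11:
  h  : 21/2  24  255/2  321  1209/2
  Δ  : 27/2  207/2  387/2  567/2
  Δ^2: 90  90  90
  Δ^3: 0  0
  Δ^4: 0
The second differences are constant (90) and nonzero, while all higher differences vanish, so the minimal degree is 2.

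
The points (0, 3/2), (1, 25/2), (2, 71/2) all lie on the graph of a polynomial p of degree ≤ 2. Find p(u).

Write p(u) = au^2 + bu + c. Substituting each data point gives a linear system:
  c = 3/2
  a + b + c = 25/2
  4a + 2b + c = 71/2
Solving the system yields a = 6, b = 5, c = 3/2.
So p(u) = 6u^2 + 5u + 3/2.
Check: p(0) = 3/2. ✓

p(u) = 6u^2 + 5u + 3/2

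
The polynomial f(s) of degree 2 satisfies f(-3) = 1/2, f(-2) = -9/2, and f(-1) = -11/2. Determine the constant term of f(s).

Write f(s) = as^2 + bs + c. Substituting each data point gives a linear system:
  9a - 3b + c = 1/2
  4a - 2b + c = -9/2
  a - b + c = -11/2
Solving the system yields a = 2, b = 5, c = -5/2.
So f(s) = 2s^2 + 5s - 5/2.
The constant term is -5/2.

-5/2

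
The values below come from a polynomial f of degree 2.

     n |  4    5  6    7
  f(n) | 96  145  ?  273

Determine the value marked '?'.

On equispaced nodes a degree-2 polynomial has vanishing third forward difference, so
  - f(4) + 3·f(5) - 3·f(6) + f(7) = 0.
Substituting the known values and solving for f(6):
  -3·f(6) = -612
  f(6) = 204.

204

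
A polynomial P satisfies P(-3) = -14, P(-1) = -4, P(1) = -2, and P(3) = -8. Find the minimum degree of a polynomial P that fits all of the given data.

2

Forward differences of the values at t = -3, -1, 1, 3:
  P  : -14  -4  -2  -8
  Δ  : 10  2  -6
  Δ^2: -8  -8
  Δ^3: 0
The second differences are constant (-8) and nonzero, while all higher differences vanish, so the minimal degree is 2.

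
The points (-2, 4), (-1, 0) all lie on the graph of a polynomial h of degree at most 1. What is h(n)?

Write h(n) = an + b. Substituting each data point gives a linear system:
  -2a + b = 4
  -a + b = 0
Solving the system yields a = -4, b = -4.
So h(n) = -4n - 4.
Check: h(-2) = 4. ✓

h(n) = -4n - 4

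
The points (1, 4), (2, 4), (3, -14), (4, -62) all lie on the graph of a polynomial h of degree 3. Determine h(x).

h(x) = -2x^3 + 3x^2 + 5x - 2

Write h(x) = ax^3 + bx^2 + cx + d. Substituting each data point gives a linear system:
  a + b + c + d = 4
  8a + 4b + 2c + d = 4
  27a + 9b + 3c + d = -14
  64a + 16b + 4c + d = -62
Solving the system yields a = -2, b = 3, c = 5, d = -2.
So h(x) = -2x^3 + 3x^2 + 5x - 2.
Check: h(4) = -62. ✓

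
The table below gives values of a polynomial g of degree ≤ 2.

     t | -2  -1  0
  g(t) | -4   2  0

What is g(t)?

g(t) = -4t^2 - 6t

Write g(t) = at^2 + bt + c. Substituting each data point gives a linear system:
  4a - 2b + c = -4
  a - b + c = 2
  c = 0
Solving the system yields a = -4, b = -6, c = 0.
So g(t) = -4t^2 - 6t.
Check: g(-2) = -4. ✓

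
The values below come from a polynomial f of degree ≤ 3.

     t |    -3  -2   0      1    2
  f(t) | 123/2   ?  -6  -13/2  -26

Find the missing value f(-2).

10

The 4 known points determine the degree-3 polynomial uniquely.
Write f(t) = at^3 + bt^2 + ct + d. Substituting each data point gives a linear system:
  -27a + 9b - 3c + d = 123/2
  d = -6
  a + b + c + d = -13/2
  8a + 4b + 2c + d = -26
Solving the system yields a = -3, b = -1/2, c = 3, d = -6.
So f(t) = -3t^3 - (1/2)t^2 + 3t - 6.
Then f(-2) = 10.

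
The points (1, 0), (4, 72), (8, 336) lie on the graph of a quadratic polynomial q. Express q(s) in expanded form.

q(s) = 6s^2 - 6s

Using the Lagrange interpolation formula with nodes 1, 4, 8:
  L_0(s) = (s - 4)(s - 8) / 21
  L_1(s) = (s - 1)(s - 8) / -12
  L_2(s) = (s - 1)(s - 4) / 28
Then q(s) = 0·L_0(s) + 72·L_1(s) + 336·L_2(s).
Expanding and collecting terms gives q(s) = 6s^2 - 6s.
Check: q(4) = 72. ✓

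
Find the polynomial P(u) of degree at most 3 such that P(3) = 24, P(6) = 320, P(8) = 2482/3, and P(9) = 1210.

Using the Lagrange interpolation formula with nodes 3, 6, 8, 9:
  L_0(u) = (u - 6)(u - 8)(u - 9) / -90
  L_1(u) = (u - 3)(u - 8)(u - 9) / 18
  L_2(u) = (u - 3)(u - 6)(u - 9) / -10
  L_3(u) = (u - 3)(u - 6)(u - 8) / 18
Then P(u) = 24·L_0(u) + 320·L_1(u) + 2482/3·L_2(u) + 1210·L_3(u).
Expanding and collecting terms gives P(u) = 2u^3 - 3u^2 - (1/3)u - 2.
Check: P(3) = 24. ✓

P(u) = 2u^3 - 3u^2 - (1/3)u - 2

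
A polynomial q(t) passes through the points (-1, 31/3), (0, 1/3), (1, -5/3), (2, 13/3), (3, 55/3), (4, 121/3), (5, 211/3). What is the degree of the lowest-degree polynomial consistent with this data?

Forward differences of the values at t = -1, 0, 1, 2, 3, 4, 5:
  q  : 31/3  1/3  -5/3  13/3  55/3  121/3  211/3
  Δ  : -10  -2  6  14  22  30
  Δ^2: 8  8  8  8  8
  Δ^3: 0  0  0  0
  Δ^4: 0  0  0
  Δ^5: 0  0
  Δ^6: 0
The second differences are constant (8) and nonzero, while all higher differences vanish, so the minimal degree is 2.

2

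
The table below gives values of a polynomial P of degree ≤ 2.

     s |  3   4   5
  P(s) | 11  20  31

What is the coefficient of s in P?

Write P(s) = as^2 + bs + c. Substituting each data point gives a linear system:
  9a + 3b + c = 11
  16a + 4b + c = 20
  25a + 5b + c = 31
Solving the system yields a = 1, b = 2, c = -4.
So P(s) = s² + 2s - 4.
The coefficient of s is 2.

2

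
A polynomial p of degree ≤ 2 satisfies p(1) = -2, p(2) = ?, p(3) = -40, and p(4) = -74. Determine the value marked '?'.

-16

On equispaced nodes a degree-2 polynomial has vanishing third forward difference, so
  - p(1) + 3·p(2) - 3·p(3) + p(4) = 0.
Substituting the known values and solving for p(2):
  3·p(2) = -48
  p(2) = -16.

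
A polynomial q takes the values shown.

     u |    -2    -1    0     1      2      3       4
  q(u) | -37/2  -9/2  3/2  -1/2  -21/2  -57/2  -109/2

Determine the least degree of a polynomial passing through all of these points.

2

Forward differences of the values at u = -2, -1, 0, 1, 2, 3, 4:
  q  : -37/2  -9/2  3/2  -1/2  -21/2  -57/2  -109/2
  Δ  : 14  6  -2  -10  -18  -26
  Δ^2: -8  -8  -8  -8  -8
  Δ^3: 0  0  0  0
  Δ^4: 0  0  0
  Δ^5: 0  0
  Δ^6: 0
The second differences are constant (-8) and nonzero, while all higher differences vanish, so the minimal degree is 2.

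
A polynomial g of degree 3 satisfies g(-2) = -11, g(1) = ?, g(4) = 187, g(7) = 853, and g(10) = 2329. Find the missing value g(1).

7

The 4 known points determine the degree-3 polynomial uniquely.
Write g(x) = ax^3 + bx^2 + cx + d. Substituting each data point gives a linear system:
  -8a + 4b - 2c + d = -11
  64a + 16b + 4c + d = 187
  343a + 49b + 7c + d = 853
  1000a + 100b + 10c + d = 2329
Solving the system yields a = 2, b = 3, c = 3, d = -1.
So g(x) = 2x^3 + 3x^2 + 3x - 1.
Then g(1) = 7.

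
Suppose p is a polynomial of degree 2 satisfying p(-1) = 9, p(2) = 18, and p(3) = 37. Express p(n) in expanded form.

Using the Lagrange interpolation formula with nodes -1, 2, 3:
  L_0(n) = (n - 2)(n - 3) / 12
  L_1(n) = (n + 1)(n - 3) / -3
  L_2(n) = (n + 1)(n - 2) / 4
Then p(n) = 9·L_0(n) + 18·L_1(n) + 37·L_2(n).
Expanding and collecting terms gives p(n) = 4n^2 - n + 4.
Check: p(-1) = 9. ✓

p(n) = 4n^2 - n + 4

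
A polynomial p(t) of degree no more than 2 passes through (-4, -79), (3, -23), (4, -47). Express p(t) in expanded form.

Write p(t) = at^2 + bt + c. Substituting each data point gives a linear system:
  16a - 4b + c = -79
  9a + 3b + c = -23
  16a + 4b + c = -47
Solving the system yields a = -4, b = 4, c = 1.
So p(t) = -4t² + 4t + 1.
Check: p(4) = -47. ✓

p(t) = -4t^2 + 4t + 1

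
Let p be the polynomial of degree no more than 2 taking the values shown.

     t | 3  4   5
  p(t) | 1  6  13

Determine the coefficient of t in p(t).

Write p(t) = at^2 + bt + c. Substituting each data point gives a linear system:
  9a + 3b + c = 1
  16a + 4b + c = 6
  25a + 5b + c = 13
Solving the system yields a = 1, b = -2, c = -2.
So p(t) = t² - 2t - 2.
The coefficient of t is -2.

-2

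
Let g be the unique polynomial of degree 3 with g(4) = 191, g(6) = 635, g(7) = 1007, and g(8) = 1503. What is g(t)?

g(t) = 3t^3 - t^2 + 4t - 1

Using the Lagrange interpolation formula with nodes 4, 6, 7, 8:
  L_0(t) = (t - 6)(t - 7)(t - 8) / -24
  L_1(t) = (t - 4)(t - 7)(t - 8) / 4
  L_2(t) = (t - 4)(t - 6)(t - 8) / -3
  L_3(t) = (t - 4)(t - 6)(t - 7) / 8
Then g(t) = 191·L_0(t) + 635·L_1(t) + 1007·L_2(t) + 1503·L_3(t).
Expanding and collecting terms gives g(t) = 3t^3 - t^2 + 4t - 1.
Check: g(6) = 635. ✓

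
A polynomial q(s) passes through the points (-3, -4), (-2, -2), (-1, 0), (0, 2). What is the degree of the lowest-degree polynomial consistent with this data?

Forward differences of the values at s = -3, -2, -1, 0:
  q  : -4  -2  0  2
  Δ  : 2  2  2
  Δ^2: 0  0
  Δ^3: 0
The first differences are constant (2) and nonzero, while all higher differences vanish, so the minimal degree is 1.

1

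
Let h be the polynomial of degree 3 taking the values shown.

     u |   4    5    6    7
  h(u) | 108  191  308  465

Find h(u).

h(u) = u^3 + 2u^2 + 4u - 4

Write h(u) = au^3 + bu^2 + cu + d. Substituting each data point gives a linear system:
  64a + 16b + 4c + d = 108
  125a + 25b + 5c + d = 191
  216a + 36b + 6c + d = 308
  343a + 49b + 7c + d = 465
Solving the system yields a = 1, b = 2, c = 4, d = -4.
So h(u) = u^3 + 2u^2 + 4u - 4.
Check: h(4) = 108. ✓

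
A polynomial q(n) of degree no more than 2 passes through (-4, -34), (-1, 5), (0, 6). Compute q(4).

Using the Lagrange interpolation formula with nodes -4, -1, 0:
  L_0(n) = (n + 1)n / 12
  L_1(n) = (n + 4)n / -3
  L_2(n) = (n + 4)(n + 1) / 4
Then q(n) = -34·L_0(n) + 5·L_1(n) + 6·L_2(n).
Expanding and collecting terms gives q(n) = -3n^2 - 2n + 6.
Evaluating at n = 4: q(4) = -50.

-50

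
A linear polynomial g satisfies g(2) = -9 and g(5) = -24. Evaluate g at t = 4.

Using the Lagrange interpolation formula with nodes 2, 5:
  L_0(t) = (t - 5) / -3
  L_1(t) = (t - 2) / 3
Then g(t) = -9·L_0(t) - 24·L_1(t).
Expanding and collecting terms gives g(t) = -5t + 1.
Evaluating at t = 4: g(4) = -19.

-19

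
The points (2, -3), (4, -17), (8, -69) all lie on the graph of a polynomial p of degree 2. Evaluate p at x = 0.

Write p(x) = ax^2 + bx + c. Substituting each data point gives a linear system:
  4a + 2b + c = -3
  16a + 4b + c = -17
  64a + 8b + c = -69
Solving the system yields a = -1, b = -1, c = 3.
So p(x) = -x^2 - x + 3.
Then p(0) = 3.

3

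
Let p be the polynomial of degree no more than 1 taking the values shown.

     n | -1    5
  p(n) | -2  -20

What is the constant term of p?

-5

Write p(n) = an + b. Substituting each data point gives a linear system:
  -a + b = -2
  5a + b = -20
Solving the system yields a = -3, b = -5.
So p(n) = -3n - 5.
The constant term is -5.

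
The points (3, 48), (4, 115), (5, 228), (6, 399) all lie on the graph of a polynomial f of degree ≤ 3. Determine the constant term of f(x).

Write f(x) = ax^3 + bx^2 + cx + d. Substituting each data point gives a linear system:
  27a + 9b + 3c + d = 48
  64a + 16b + 4c + d = 115
  125a + 25b + 5c + d = 228
  216a + 36b + 6c + d = 399
Solving the system yields a = 2, b = -1, c = 0, d = 3.
So f(x) = 2x³ - x² + 3.
The constant term is 3.

3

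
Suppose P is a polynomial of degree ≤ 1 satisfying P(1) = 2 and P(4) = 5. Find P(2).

3

Using the Lagrange interpolation formula with nodes 1, 4:
  L_0(t) = (t - 4) / -3
  L_1(t) = (t - 1) / 3
Then P(t) = 2·L_0(t) + 5·L_1(t).
Expanding and collecting terms gives P(t) = t + 1.
Evaluating at t = 2: P(2) = 3.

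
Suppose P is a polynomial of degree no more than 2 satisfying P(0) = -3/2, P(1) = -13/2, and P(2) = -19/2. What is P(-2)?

29/2

Using the Lagrange interpolation formula with nodes 0, 1, 2:
  L_0(n) = (n - 1)(n - 2) / 2
  L_1(n) = n(n - 2) / -1
  L_2(n) = n(n - 1) / 2
Then P(n) = -3/2·L_0(n) - 13/2·L_1(n) - 19/2·L_2(n).
Expanding and collecting terms gives P(n) = n^2 - 6n - 3/2.
Evaluating at n = -2: P(-2) = 29/2.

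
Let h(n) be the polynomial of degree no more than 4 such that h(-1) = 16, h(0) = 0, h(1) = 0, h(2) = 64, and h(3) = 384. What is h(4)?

1296

Write h(n) = an^4 + bn^3 + cn^2 + dn + e. Substituting each data point gives a linear system:
  a - b + c - d + e = 16
  e = 0
  a + b + c + d + e = 0
  16a + 8b + 4c + 2d + e = 64
  81a + 27b + 9c + 3d + e = 384
Solving the system yields a = 6, b = -4, c = 2, d = -4, e = 0.
So h(n) = 6n^4 - 4n^3 + 2n^2 - 4n.
Then h(4) = 1296.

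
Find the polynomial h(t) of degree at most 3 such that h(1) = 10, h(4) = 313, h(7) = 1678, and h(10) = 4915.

h(t) = 5t^3 - t^2 + t + 5

Write h(t) = at^3 + bt^2 + ct + d. Substituting each data point gives a linear system:
  a + b + c + d = 10
  64a + 16b + 4c + d = 313
  343a + 49b + 7c + d = 1678
  1000a + 100b + 10c + d = 4915
Solving the system yields a = 5, b = -1, c = 1, d = 5.
So h(t) = 5t³ - t² + t + 5.
Check: h(7) = 1678. ✓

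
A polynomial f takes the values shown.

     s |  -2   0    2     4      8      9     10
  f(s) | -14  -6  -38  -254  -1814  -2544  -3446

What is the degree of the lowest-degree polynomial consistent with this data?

Divided differences on the nodes -2, 0, 2, 4, 8, 9, 10:
  order 0: -14  -6  -38  -254  -1814  -2544  -3446
  order 1: 4  -16  -108  -390  -730  -902
  order 2: -5  -23  -47  -68  -86
  order 3: -3  -3  -3  -3
  order 4: 0  0  0
  order 5: 0  0
  order 6: 0
The order-3 divided differences are all -3 (nonzero) and every higher order vanishes, so the data lies on a polynomial of degree exactly 3.

3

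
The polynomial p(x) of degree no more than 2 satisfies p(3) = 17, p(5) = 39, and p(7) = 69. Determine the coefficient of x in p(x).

Write p(x) = ax^2 + bx + c. Substituting each data point gives a linear system:
  9a + 3b + c = 17
  25a + 5b + c = 39
  49a + 7b + c = 69
Solving the system yields a = 1, b = 3, c = -1.
So p(x) = x^2 + 3x - 1.
The coefficient of x is 3.

3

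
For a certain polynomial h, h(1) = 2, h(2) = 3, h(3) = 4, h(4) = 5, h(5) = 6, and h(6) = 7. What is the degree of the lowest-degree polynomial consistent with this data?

Forward differences of the values at u = 1, 2, 3, 4, 5, 6:
  h  : 2  3  4  5  6  7
  Δ  : 1  1  1  1  1
  Δ^2: 0  0  0  0
  Δ^3: 0  0  0
  Δ^4: 0  0
  Δ^5: 0
The first differences are constant (1) and nonzero, while all higher differences vanish, so the minimal degree is 1.

1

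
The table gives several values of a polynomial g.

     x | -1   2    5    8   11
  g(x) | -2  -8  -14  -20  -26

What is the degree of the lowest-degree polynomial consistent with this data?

Forward differences of the values at x = -1, 2, 5, 8, 11:
  g  : -2  -8  -14  -20  -26
  Δ  : -6  -6  -6  -6
  Δ^2: 0  0  0
  Δ^3: 0  0
  Δ^4: 0
The first differences are constant (-6) and nonzero, while all higher differences vanish, so the minimal degree is 1.

1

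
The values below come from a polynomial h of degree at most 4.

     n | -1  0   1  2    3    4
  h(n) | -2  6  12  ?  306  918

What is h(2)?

The 5 known points determine the degree-4 polynomial uniquely.
Write h(n) = an^4 + bn^3 + cn^2 + dn + e. Substituting each data point gives a linear system:
  a - b + c - d + e = -2
  e = 6
  a + b + c + d + e = 12
  81a + 27b + 9c + 3d + e = 306
  256a + 64b + 16c + 4d + e = 918
Solving the system yields a = 3, b = 3, c = -4, d = 4, e = 6.
So h(n) = 3n⁴ + 3n³ - 4n² + 4n + 6.
Then h(2) = 70.

70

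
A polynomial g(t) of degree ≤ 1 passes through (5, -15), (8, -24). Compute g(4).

Using the Lagrange interpolation formula with nodes 5, 8:
  L_0(t) = (t - 8) / -3
  L_1(t) = (t - 5) / 3
Then g(t) = -15·L_0(t) - 24·L_1(t).
Expanding and collecting terms gives g(t) = -3t.
Evaluating at t = 4: g(4) = -12.

-12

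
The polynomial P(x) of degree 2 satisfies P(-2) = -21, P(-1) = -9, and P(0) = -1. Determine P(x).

Write P(x) = ax^2 + bx + c. Substituting each data point gives a linear system:
  4a - 2b + c = -21
  a - b + c = -9
  c = -1
Solving the system yields a = -2, b = 6, c = -1.
So P(x) = -2x^2 + 6x - 1.
Check: P(-2) = -21. ✓

P(x) = -2x^2 + 6x - 1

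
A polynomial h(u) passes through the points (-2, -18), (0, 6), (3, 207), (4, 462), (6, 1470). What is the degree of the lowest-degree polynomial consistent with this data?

3

Divided differences on the nodes -2, 0, 3, 4, 6:
  order 0: -18  6  207  462  1470
  order 1: 12  67  255  504
  order 2: 11  47  83
  order 3: 6  6
  order 4: 0
The order-3 divided differences are all 6 (nonzero) and every higher order vanishes, so the data lies on a polynomial of degree exactly 3.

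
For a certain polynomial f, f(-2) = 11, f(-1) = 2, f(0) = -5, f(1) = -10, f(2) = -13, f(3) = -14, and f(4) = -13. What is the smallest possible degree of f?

Forward differences of the values at n = -2, -1, 0, 1, 2, 3, 4:
  f  : 11  2  -5  -10  -13  -14  -13
  Δ  : -9  -7  -5  -3  -1  1
  Δ^2: 2  2  2  2  2
  Δ^3: 0  0  0  0
  Δ^4: 0  0  0
  Δ^5: 0  0
  Δ^6: 0
The second differences are constant (2) and nonzero, while all higher differences vanish, so the minimal degree is 2.

2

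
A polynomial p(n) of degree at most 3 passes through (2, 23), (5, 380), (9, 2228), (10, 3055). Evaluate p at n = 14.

8363

Using the Lagrange interpolation formula with nodes 2, 5, 9, 10:
  L_0(n) = (n - 5)(n - 9)(n - 10) / -168
  L_1(n) = (n - 2)(n - 9)(n - 10) / 60
  L_2(n) = (n - 2)(n - 5)(n - 10) / -28
  L_3(n) = (n - 2)(n - 5)(n - 9) / 40
Then p(n) = 23·L_0(n) + 380·L_1(n) + 2228·L_2(n) + 3055·L_3(n).
Expanding and collecting terms gives p(n) = 3n³ + n² - 5n + 5.
Evaluating at n = 14: p(14) = 8363.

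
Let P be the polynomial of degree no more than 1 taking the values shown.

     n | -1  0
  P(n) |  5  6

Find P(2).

8

Write P(n) = an + b. Substituting each data point gives a linear system:
  -a + b = 5
  b = 6
Solving the system yields a = 1, b = 6.
So P(n) = n + 6.
Then P(2) = 8.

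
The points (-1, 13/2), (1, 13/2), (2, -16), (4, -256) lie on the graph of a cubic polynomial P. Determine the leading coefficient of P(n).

Write P(n) = an^3 + bn^2 + cn + d. Substituting each data point gives a linear system:
  -a + b - c + d = 13/2
  a + b + c + d = 13/2
  8a + 4b + 2c + d = -16
  64a + 16b + 4c + d = -256
Solving the system yields a = -5, b = 5/2, c = 5, d = 4.
So P(n) = -5n^3 + (5/2)n^2 + 5n + 4.
The leading coefficient is -5.

-5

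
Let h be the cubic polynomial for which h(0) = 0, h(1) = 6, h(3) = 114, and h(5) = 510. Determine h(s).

h(s) = 4s^3 + 2s

Write h(s) = as^3 + bs^2 + cs + d. Substituting each data point gives a linear system:
  d = 0
  a + b + c + d = 6
  27a + 9b + 3c + d = 114
  125a + 25b + 5c + d = 510
Solving the system yields a = 4, b = 0, c = 2, d = 0.
So h(s) = 4s^3 + 2s.
Check: h(3) = 114. ✓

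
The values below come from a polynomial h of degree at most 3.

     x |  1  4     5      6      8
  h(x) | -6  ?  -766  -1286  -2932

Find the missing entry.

-408

The 4 known points determine the degree-3 polynomial uniquely.
Write h(x) = ax^3 + bx^2 + cx + d. Substituting each data point gives a linear system:
  a + b + c + d = -6
  125a + 25b + 5c + d = -766
  216a + 36b + 6c + d = -1286
  512a + 64b + 8c + d = -2932
Solving the system yields a = -5, b = -6, c = 1, d = 4.
So h(x) = -5x^3 - 6x^2 + x + 4.
Then h(4) = -408.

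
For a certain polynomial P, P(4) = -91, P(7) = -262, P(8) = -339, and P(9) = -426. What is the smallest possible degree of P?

2

Divided differences on the nodes 4, 7, 8, 9:
  order 0: -91  -262  -339  -426
  order 1: -57  -77  -87
  order 2: -5  -5
  order 3: 0
The order-2 divided differences are all -5 (nonzero) and every higher order vanishes, so the data lies on a polynomial of degree exactly 2.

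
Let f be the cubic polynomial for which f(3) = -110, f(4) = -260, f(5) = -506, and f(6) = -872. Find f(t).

Using the Lagrange interpolation formula with nodes 3, 4, 5, 6:
  L_0(t) = (t - 4)(t - 5)(t - 6) / -6
  L_1(t) = (t - 3)(t - 5)(t - 6) / 2
  L_2(t) = (t - 3)(t - 4)(t - 6) / -2
  L_3(t) = (t - 3)(t - 4)(t - 5) / 6
Then f(t) = -110·L_0(t) - 260·L_1(t) - 506·L_2(t) - 872·L_3(t).
Expanding and collecting terms gives f(t) = -4t^3 - 2t + 4.
Check: f(3) = -110. ✓

f(t) = -4t^3 - 2t + 4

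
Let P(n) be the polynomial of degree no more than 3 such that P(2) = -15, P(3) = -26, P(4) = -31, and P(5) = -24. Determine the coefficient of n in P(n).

Write P(n) = an^3 + bn^2 + cn + d. Substituting each data point gives a linear system:
  8a + 4b + 2c + d = -15
  27a + 9b + 3c + d = -26
  64a + 16b + 4c + d = -31
  125a + 25b + 5c + d = -24
Solving the system yields a = 1, b = -6, c = 0, d = 1.
So P(n) = n^3 - 6n^2 + 1.
The coefficient of n is 0.

0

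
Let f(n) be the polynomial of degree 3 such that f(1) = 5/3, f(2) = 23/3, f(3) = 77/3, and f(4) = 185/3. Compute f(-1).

5/3

Forward differences of the values at n = 1, 2, 3, 4:
  f  : 5/3  23/3  77/3  185/3
  Δ  : 6  18  36
  Δ^2: 12  18
  Δ^3: 6
The third differences are constant, confirming degree 3.
Interpolating (Newton forward form) and evaluating at n = -1 gives f(-1) = 5/3.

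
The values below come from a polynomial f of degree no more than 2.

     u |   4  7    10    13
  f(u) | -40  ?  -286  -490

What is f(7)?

-136

On equispaced nodes a degree-2 polynomial has vanishing third forward difference, so
  - f(4) + 3·f(7) - 3·f(10) + f(13) = 0.
Substituting the known values and solving for f(7):
  3·f(7) = -408
  f(7) = -136.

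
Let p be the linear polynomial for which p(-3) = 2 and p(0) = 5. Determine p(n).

Using the Lagrange interpolation formula with nodes -3, 0:
  L_0(n) = n / -3
  L_1(n) = (n + 3) / 3
Then p(n) = 2·L_0(n) + 5·L_1(n).
Expanding and collecting terms gives p(n) = n + 5.
Check: p(0) = 5. ✓

p(n) = n + 5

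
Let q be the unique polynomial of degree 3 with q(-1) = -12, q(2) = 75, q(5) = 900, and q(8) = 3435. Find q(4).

Forward differences of the values at u = -1, 2, 5, 8:
  q  : -12  75  900  3435
  Δ  : 87  825  2535
  Δ^2: 738  1710
  Δ^3: 972
The third differences are constant, confirming degree 3.
Interpolating (Newton forward form) and evaluating at u = 4 gives q(4) = 483.

483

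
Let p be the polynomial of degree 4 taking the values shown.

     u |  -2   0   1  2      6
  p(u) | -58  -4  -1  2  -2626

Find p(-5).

Write p(u) = au^4 + bu^3 + cu^2 + du + e. Substituting each data point gives a linear system:
  16a - 8b + 4c - 2d + e = -58
  e = -4
  a + b + c + d + e = -1
  16a + 8b + 4c + 2d + e = 2
  1296a + 216b + 36c + 6d + e = -2626
Solving the system yields a = -3, b = 5, c = 6, d = -5, e = -4.
So p(u) = -3u^4 + 5u^3 + 6u^2 - 5u - 4.
Then p(-5) = -2329.

-2329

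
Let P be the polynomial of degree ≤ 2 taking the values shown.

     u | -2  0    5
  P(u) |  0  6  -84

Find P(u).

Write P(u) = au^2 + bu + c. Substituting each data point gives a linear system:
  4a - 2b + c = 0
  c = 6
  25a + 5b + c = -84
Solving the system yields a = -3, b = -3, c = 6.
So P(u) = -3u^2 - 3u + 6.
Check: P(5) = -84. ✓

P(u) = -3u^2 - 3u + 6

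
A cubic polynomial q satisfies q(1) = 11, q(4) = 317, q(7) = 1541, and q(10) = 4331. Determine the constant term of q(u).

1

Write q(u) = au^3 + bu^2 + cu + d. Substituting each data point gives a linear system:
  a + b + c + d = 11
  64a + 16b + 4c + d = 317
  343a + 49b + 7c + d = 1541
  1000a + 100b + 10c + d = 4331
Solving the system yields a = 4, b = 3, c = 3, d = 1.
So q(u) = 4u³ + 3u² + 3u + 1.
The constant term is 1.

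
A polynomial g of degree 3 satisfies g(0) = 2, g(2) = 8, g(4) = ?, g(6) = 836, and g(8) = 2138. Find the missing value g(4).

On equispaced nodes a degree-3 polynomial has vanishing fourth forward difference, so
  g(0) - 4·g(2) + 6·g(4) - 4·g(6) + g(8) = 0.
Substituting the known values and solving for g(4):
  6·g(4) = 1236
  g(4) = 206.

206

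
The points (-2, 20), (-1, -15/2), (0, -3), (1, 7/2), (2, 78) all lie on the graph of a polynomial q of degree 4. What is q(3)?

Using the Lagrange interpolation formula with nodes -2, -1, 0, 1, 2:
  L_0(n) = (n + 1)n(n - 1)(n - 2) / 24
  L_1(n) = (n + 2)n(n - 1)(n - 2) / -6
  L_2(n) = (n + 2)(n + 1)(n - 1)(n - 2) / 4
  L_3(n) = (n + 2)(n + 1)n(n - 2) / -6
  L_4(n) = (n + 2)(n + 1)n(n - 1) / 24
Then q(n) = 20·L_0(n) - 15/2·L_1(n) - 3·L_2(n) + 7/2·L_3(n) + 78·L_4(n).
Expanding and collecting terms gives q(n) = 4n⁴ + 3n³ - 3n² + (5/2)n - 3.
Evaluating at n = 3: q(3) = 765/2.

765/2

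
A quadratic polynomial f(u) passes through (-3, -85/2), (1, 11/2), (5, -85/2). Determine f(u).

Write f(u) = au^2 + bu + c. Substituting each data point gives a linear system:
  9a - 3b + c = -85/2
  a + b + c = 11/2
  25a + 5b + c = -85/2
Solving the system yields a = -3, b = 6, c = 5/2.
So f(u) = -3u² + 6u + 5/2.
Check: f(-3) = -85/2. ✓

f(u) = -3u^2 + 6u + 5/2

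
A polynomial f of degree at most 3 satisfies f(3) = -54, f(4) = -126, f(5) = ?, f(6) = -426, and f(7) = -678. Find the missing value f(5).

On equispaced nodes a degree-3 polynomial has vanishing fourth forward difference, so
  f(3) - 4·f(4) + 6·f(5) - 4·f(6) + f(7) = 0.
Substituting the known values and solving for f(5):
  6·f(5) = -1476
  f(5) = -246.

-246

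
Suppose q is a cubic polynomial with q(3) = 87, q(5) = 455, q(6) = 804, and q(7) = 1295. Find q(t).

q(t) = 4t^3 - t^2 - 4t

Write q(t) = at^3 + bt^2 + ct + d. Substituting each data point gives a linear system:
  27a + 9b + 3c + d = 87
  125a + 25b + 5c + d = 455
  216a + 36b + 6c + d = 804
  343a + 49b + 7c + d = 1295
Solving the system yields a = 4, b = -1, c = -4, d = 0.
So q(t) = 4t^3 - t^2 - 4t.
Check: q(5) = 455. ✓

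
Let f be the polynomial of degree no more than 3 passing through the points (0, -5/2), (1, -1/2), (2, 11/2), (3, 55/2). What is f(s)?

Write f(s) = as^3 + bs^2 + cs + d. Substituting each data point gives a linear system:
  d = -5/2
  a + b + c + d = -1/2
  8a + 4b + 2c + d = 11/2
  27a + 9b + 3c + d = 55/2
Solving the system yields a = 2, b = -4, c = 4, d = -5/2.
So f(s) = 2s^3 - 4s^2 + 4s - 5/2.
Check: f(1) = -1/2. ✓

f(s) = 2s^3 - 4s^2 + 4s - 5/2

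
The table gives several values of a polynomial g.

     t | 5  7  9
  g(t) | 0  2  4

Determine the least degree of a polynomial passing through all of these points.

1

Divided differences on the nodes 5, 7, 9:
  order 0: 0  2  4
  order 1: 1  1
  order 2: 0
The order-1 divided differences are all 1 (nonzero) and every higher order vanishes, so the data lies on a polynomial of degree exactly 1.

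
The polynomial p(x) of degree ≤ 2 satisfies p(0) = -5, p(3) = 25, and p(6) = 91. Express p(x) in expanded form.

p(x) = 2x^2 + 4x - 5

Using the Lagrange interpolation formula with nodes 0, 3, 6:
  L_0(x) = (x - 3)(x - 6) / 18
  L_1(x) = x(x - 6) / -9
  L_2(x) = x(x - 3) / 18
Then p(x) = -5·L_0(x) + 25·L_1(x) + 91·L_2(x).
Expanding and collecting terms gives p(x) = 2x^2 + 4x - 5.
Check: p(6) = 91. ✓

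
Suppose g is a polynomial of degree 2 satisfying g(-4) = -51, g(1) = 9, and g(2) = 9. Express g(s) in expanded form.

g(s) = -2s^2 + 6s + 5

Using the Lagrange interpolation formula with nodes -4, 1, 2:
  L_0(s) = (s - 1)(s - 2) / 30
  L_1(s) = (s + 4)(s - 2) / -5
  L_2(s) = (s + 4)(s - 1) / 6
Then g(s) = -51·L_0(s) + 9·L_1(s) + 9·L_2(s).
Expanding and collecting terms gives g(s) = -2s^2 + 6s + 5.
Check: g(-4) = -51. ✓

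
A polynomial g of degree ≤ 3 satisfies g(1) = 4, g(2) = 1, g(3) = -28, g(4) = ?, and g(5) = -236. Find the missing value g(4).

-101

On equispaced nodes a degree-3 polynomial has vanishing fourth forward difference, so
  g(1) - 4·g(2) + 6·g(3) - 4·g(4) + g(5) = 0.
Substituting the known values and solving for g(4):
  -4·g(4) = 404
  g(4) = -101.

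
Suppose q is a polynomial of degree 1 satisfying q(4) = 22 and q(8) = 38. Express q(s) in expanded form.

Write q(s) = as + b. Substituting each data point gives a linear system:
  4a + b = 22
  8a + b = 38
Solving the system yields a = 4, b = 6.
So q(s) = 4s + 6.
Check: q(8) = 38. ✓

q(s) = 4s + 6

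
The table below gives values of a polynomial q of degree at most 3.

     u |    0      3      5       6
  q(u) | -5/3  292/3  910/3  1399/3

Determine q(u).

Write q(u) = au^3 + bu^2 + cu + d. Substituting each data point gives a linear system:
  d = -5/3
  27a + 9b + 3c + d = 292/3
  125a + 25b + 5c + d = 910/3
  216a + 36b + 6c + d = 1399/3
Solving the system yields a = 1, b = 6, c = 6, d = -5/3.
So q(u) = u³ + 6u² + 6u - 5/3.
Check: q(6) = 1399/3. ✓

q(u) = u^3 + 6u^2 + 6u - 5/3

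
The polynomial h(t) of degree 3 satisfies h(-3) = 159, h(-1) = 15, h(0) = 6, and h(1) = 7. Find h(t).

h(t) = -4t^3 + 5t^2 + 6

Write h(t) = at^3 + bt^2 + ct + d. Substituting each data point gives a linear system:
  -27a + 9b - 3c + d = 159
  -a + b - c + d = 15
  d = 6
  a + b + c + d = 7
Solving the system yields a = -4, b = 5, c = 0, d = 6.
So h(t) = -4t³ + 5t² + 6.
Check: h(-3) = 159. ✓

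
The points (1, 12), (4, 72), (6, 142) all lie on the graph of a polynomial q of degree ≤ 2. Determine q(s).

Using the Lagrange interpolation formula with nodes 1, 4, 6:
  L_0(s) = (s - 4)(s - 6) / 15
  L_1(s) = (s - 1)(s - 6) / -6
  L_2(s) = (s - 1)(s - 4) / 10
Then q(s) = 12·L_0(s) + 72·L_1(s) + 142·L_2(s).
Expanding and collecting terms gives q(s) = 3s² + 5s + 4.
Check: q(4) = 72. ✓

q(s) = 3s^2 + 5s + 4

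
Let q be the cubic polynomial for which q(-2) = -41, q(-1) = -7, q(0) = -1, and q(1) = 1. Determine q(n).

Using the Lagrange interpolation formula with nodes -2, -1, 0, 1:
  L_0(n) = (n + 1)n(n - 1) / -6
  L_1(n) = (n + 2)n(n - 1) / 2
  L_2(n) = (n + 2)(n + 1)(n - 1) / -2
  L_3(n) = (n + 2)(n + 1)n / 6
Then q(n) = -41·L_0(n) - 7·L_1(n) - 1·L_2(n) + 1·L_3(n).
Expanding and collecting terms gives q(n) = 4n^3 - 2n^2 - 1.
Check: q(-2) = -41. ✓

q(n) = 4n^3 - 2n^2 - 1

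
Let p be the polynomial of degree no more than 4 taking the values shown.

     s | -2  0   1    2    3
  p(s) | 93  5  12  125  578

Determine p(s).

p(s) = 6s^4 + 3s^3 + 2s^2 - 4s + 5

Write p(s) = as^4 + bs^3 + cs^2 + ds + e. Substituting each data point gives a linear system:
  16a - 8b + 4c - 2d + e = 93
  e = 5
  a + b + c + d + e = 12
  16a + 8b + 4c + 2d + e = 125
  81a + 27b + 9c + 3d + e = 578
Solving the system yields a = 6, b = 3, c = 2, d = -4, e = 5.
So p(s) = 6s^4 + 3s^3 + 2s^2 - 4s + 5.
Check: p(-2) = 93. ✓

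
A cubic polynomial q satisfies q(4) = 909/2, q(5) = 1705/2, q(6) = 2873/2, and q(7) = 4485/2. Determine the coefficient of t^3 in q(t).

6

Write q(t) = at^3 + bt^2 + ct + d. Substituting each data point gives a linear system:
  64a + 16b + 4c + d = 909/2
  125a + 25b + 5c + d = 1705/2
  216a + 36b + 6c + d = 2873/2
  343a + 49b + 7c + d = 4485/2
Solving the system yields a = 6, b = 3, c = 5, d = 5/2.
So q(t) = 6t³ + 3t² + 5t + 5/2.
The leading coefficient is 6.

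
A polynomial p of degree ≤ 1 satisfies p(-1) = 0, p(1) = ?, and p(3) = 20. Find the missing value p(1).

The 2 known points determine the degree-1 polynomial uniquely.
Write p(x) = ax + b. Substituting each data point gives a linear system:
  -a + b = 0
  3a + b = 20
Solving the system yields a = 5, b = 5.
So p(x) = 5x + 5.
Then p(1) = 10.

10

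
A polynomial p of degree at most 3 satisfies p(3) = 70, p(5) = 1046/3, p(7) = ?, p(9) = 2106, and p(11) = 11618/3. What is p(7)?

2938/3

On equispaced nodes a degree-3 polynomial has vanishing fourth forward difference, so
  p(3) - 4·p(5) + 6·p(7) - 4·p(9) + p(11) = 0.
Substituting the known values and solving for p(7):
  6·p(7) = 5876
  p(7) = 2938/3.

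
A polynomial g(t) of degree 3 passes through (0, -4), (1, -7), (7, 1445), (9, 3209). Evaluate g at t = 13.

10097

Write g(t) = at^3 + bt^2 + ct + d. Substituting each data point gives a linear system:
  d = -4
  a + b + c + d = -7
  343a + 49b + 7c + d = 1445
  729a + 81b + 9c + d = 3209
Solving the system yields a = 5, b = -5, c = -3, d = -4.
So g(t) = 5t³ - 5t² - 3t - 4.
Then g(13) = 10097.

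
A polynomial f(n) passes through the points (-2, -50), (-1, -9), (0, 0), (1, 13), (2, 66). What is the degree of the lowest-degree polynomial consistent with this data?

3

Forward differences of the values at n = -2, -1, 0, 1, 2:
  f  : -50  -9  0  13  66
  Δ  : 41  9  13  53
  Δ^2: -32  4  40
  Δ^3: 36  36
  Δ^4: 0
The third differences are constant (36) and nonzero, while all higher differences vanish, so the minimal degree is 3.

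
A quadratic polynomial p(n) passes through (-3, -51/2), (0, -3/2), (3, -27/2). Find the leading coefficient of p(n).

Write p(n) = an^2 + bn + c. Substituting each data point gives a linear system:
  9a - 3b + c = -51/2
  c = -3/2
  9a + 3b + c = -27/2
Solving the system yields a = -2, b = 2, c = -3/2.
So p(n) = -2n² + 2n - 3/2.
The leading coefficient is -2.

-2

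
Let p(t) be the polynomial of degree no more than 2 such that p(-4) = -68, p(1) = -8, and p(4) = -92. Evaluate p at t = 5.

-140

Using the Lagrange interpolation formula with nodes -4, 1, 4:
  L_0(t) = (t - 1)(t - 4) / 40
  L_1(t) = (t + 4)(t - 4) / -15
  L_2(t) = (t + 4)(t - 1) / 24
Then p(t) = -68·L_0(t) - 8·L_1(t) - 92·L_2(t).
Expanding and collecting terms gives p(t) = -5t² - 3t.
Evaluating at t = 5: p(5) = -140.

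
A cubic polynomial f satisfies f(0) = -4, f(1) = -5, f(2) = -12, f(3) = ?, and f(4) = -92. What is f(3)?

On equispaced nodes a degree-3 polynomial has vanishing fourth forward difference, so
  f(0) - 4·f(1) + 6·f(2) - 4·f(3) + f(4) = 0.
Substituting the known values and solving for f(3):
  -4·f(3) = 148
  f(3) = -37.

-37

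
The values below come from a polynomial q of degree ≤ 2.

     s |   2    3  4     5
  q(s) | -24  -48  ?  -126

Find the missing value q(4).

On equispaced nodes a degree-2 polynomial has vanishing third forward difference, so
  - q(2) + 3·q(3) - 3·q(4) + q(5) = 0.
Substituting the known values and solving for q(4):
  -3·q(4) = 246
  q(4) = -82.

-82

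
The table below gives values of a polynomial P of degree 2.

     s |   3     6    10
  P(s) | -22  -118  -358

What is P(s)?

Write P(s) = as^2 + bs + c. Substituting each data point gives a linear system:
  9a + 3b + c = -22
  36a + 6b + c = -118
  100a + 10b + c = -358
Solving the system yields a = -4, b = 4, c = 2.
So P(s) = -4s^2 + 4s + 2.
Check: P(10) = -358. ✓

P(s) = -4s^2 + 4s + 2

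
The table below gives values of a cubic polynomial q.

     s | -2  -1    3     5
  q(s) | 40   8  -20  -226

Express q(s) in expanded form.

Using the Lagrange interpolation formula with nodes -2, -1, 3, 5:
  L_0(s) = (s + 1)(s - 3)(s - 5) / -35
  L_1(s) = (s + 2)(s - 3)(s - 5) / 24
  L_2(s) = (s + 2)(s + 1)(s - 5) / -40
  L_3(s) = (s + 2)(s + 1)(s - 3) / 84
Then q(s) = 40·L_0(s) + 8·L_1(s) - 20·L_2(s) - 226·L_3(s).
Expanding and collecting terms gives q(s) = -3s^3 + 5s^2 + 4s + 4.
Check: q(3) = -20. ✓

q(s) = -3s^3 + 5s^2 + 4s + 4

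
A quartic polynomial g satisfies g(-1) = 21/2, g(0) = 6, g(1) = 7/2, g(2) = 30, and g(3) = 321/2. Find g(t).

g(t) = 2t^4 + (1/2)t^3 - t^2 - 4t + 6

Write g(t) = at^4 + bt^3 + ct^2 + dt + e. Substituting each data point gives a linear system:
  a - b + c - d + e = 21/2
  e = 6
  a + b + c + d + e = 7/2
  16a + 8b + 4c + 2d + e = 30
  81a + 27b + 9c + 3d + e = 321/2
Solving the system yields a = 2, b = 1/2, c = -1, d = -4, e = 6.
So g(t) = 2t^4 + (1/2)t^3 - t^2 - 4t + 6.
Check: g(2) = 30. ✓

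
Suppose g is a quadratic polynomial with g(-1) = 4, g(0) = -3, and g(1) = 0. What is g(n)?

Write g(n) = an^2 + bn + c. Substituting each data point gives a linear system:
  a - b + c = 4
  c = -3
  a + b + c = 0
Solving the system yields a = 5, b = -2, c = -3.
So g(n) = 5n^2 - 2n - 3.
Check: g(0) = -3. ✓

g(n) = 5n^2 - 2n - 3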